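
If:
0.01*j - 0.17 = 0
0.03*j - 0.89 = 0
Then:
No Solution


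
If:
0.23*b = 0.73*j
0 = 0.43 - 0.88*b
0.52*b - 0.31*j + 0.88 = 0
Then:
No Solution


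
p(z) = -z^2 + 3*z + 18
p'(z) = 3 - 2*z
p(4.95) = 8.35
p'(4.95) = -6.90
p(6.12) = -1.09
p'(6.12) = -9.24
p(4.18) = 13.07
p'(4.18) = -5.36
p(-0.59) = 15.88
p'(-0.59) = 4.18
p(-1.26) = 12.63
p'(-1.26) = 5.52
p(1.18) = 20.15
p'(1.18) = 0.64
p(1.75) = 20.19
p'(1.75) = -0.50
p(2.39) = 19.46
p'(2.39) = -1.78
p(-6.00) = -36.00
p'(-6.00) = 15.00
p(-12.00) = -162.00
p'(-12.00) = 27.00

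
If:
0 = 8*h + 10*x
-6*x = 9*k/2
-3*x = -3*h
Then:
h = 0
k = 0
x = 0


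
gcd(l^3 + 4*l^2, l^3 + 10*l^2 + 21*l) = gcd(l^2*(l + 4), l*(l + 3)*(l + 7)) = l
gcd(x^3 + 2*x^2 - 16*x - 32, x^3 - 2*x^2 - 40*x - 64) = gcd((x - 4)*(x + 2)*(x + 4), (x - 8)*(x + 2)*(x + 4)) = x^2 + 6*x + 8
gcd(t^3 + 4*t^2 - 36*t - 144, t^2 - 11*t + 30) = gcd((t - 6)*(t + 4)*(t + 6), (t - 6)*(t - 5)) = t - 6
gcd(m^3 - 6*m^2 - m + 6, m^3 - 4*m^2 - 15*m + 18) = m^2 - 7*m + 6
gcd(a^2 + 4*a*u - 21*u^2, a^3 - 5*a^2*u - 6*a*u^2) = 1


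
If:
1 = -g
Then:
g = -1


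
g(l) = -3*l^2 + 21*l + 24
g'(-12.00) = 93.00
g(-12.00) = -660.00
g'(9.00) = -33.00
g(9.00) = -30.00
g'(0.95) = 15.30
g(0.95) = 41.24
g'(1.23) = 13.62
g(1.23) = 45.29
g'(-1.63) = 30.78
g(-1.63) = -18.20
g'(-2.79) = 37.74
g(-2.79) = -57.94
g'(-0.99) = 26.94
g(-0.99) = 0.27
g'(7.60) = -24.60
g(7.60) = 10.32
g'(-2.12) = 33.72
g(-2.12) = -34.00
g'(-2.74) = 37.44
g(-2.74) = -56.06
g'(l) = 21 - 6*l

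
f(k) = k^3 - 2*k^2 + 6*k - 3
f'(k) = 3*k^2 - 4*k + 6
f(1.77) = 6.90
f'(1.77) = 8.32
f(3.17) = 27.78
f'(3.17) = 23.47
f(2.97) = 23.38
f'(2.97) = 20.58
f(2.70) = 18.30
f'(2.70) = 17.07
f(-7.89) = -666.01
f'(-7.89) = 224.32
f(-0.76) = -9.15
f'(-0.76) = 10.77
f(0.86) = 1.32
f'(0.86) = 4.78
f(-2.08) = -33.13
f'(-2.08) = 27.30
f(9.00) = 618.00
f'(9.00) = 213.00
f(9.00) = 618.00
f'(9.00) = 213.00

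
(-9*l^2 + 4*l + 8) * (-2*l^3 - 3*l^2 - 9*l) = 18*l^5 + 19*l^4 + 53*l^3 - 60*l^2 - 72*l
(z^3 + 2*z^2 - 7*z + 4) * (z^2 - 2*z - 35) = z^5 - 46*z^3 - 52*z^2 + 237*z - 140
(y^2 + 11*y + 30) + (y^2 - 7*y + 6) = 2*y^2 + 4*y + 36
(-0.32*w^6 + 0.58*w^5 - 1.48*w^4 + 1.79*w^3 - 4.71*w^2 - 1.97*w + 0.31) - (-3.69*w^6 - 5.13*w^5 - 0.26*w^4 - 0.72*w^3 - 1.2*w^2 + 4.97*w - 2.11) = 3.37*w^6 + 5.71*w^5 - 1.22*w^4 + 2.51*w^3 - 3.51*w^2 - 6.94*w + 2.42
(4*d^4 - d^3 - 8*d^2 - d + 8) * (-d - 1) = -4*d^5 - 3*d^4 + 9*d^3 + 9*d^2 - 7*d - 8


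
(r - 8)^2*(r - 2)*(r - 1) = r^4 - 19*r^3 + 114*r^2 - 224*r + 128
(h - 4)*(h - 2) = h^2 - 6*h + 8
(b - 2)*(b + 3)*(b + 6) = b^3 + 7*b^2 - 36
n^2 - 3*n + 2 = (n - 2)*(n - 1)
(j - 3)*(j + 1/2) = j^2 - 5*j/2 - 3/2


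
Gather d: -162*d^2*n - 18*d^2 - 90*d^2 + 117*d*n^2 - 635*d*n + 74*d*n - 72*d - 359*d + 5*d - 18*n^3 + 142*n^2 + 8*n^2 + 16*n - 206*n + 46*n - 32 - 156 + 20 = d^2*(-162*n - 108) + d*(117*n^2 - 561*n - 426) - 18*n^3 + 150*n^2 - 144*n - 168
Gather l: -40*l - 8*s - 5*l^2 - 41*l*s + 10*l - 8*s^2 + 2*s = -5*l^2 + l*(-41*s - 30) - 8*s^2 - 6*s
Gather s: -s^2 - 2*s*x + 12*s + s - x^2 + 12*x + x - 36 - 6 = -s^2 + s*(13 - 2*x) - x^2 + 13*x - 42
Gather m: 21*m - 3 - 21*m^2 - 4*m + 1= -21*m^2 + 17*m - 2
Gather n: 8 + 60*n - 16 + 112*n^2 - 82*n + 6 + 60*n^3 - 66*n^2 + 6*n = 60*n^3 + 46*n^2 - 16*n - 2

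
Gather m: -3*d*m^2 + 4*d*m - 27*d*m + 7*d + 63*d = -3*d*m^2 - 23*d*m + 70*d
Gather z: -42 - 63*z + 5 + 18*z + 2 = -45*z - 35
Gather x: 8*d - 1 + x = 8*d + x - 1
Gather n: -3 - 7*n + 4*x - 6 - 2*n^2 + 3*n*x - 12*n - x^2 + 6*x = -2*n^2 + n*(3*x - 19) - x^2 + 10*x - 9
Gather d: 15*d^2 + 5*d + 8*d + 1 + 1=15*d^2 + 13*d + 2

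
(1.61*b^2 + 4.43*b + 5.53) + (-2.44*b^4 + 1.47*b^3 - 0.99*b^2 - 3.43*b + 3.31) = -2.44*b^4 + 1.47*b^3 + 0.62*b^2 + 1.0*b + 8.84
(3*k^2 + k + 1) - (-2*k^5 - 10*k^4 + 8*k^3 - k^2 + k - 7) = 2*k^5 + 10*k^4 - 8*k^3 + 4*k^2 + 8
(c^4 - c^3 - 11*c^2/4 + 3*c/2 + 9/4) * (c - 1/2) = c^5 - 3*c^4/2 - 9*c^3/4 + 23*c^2/8 + 3*c/2 - 9/8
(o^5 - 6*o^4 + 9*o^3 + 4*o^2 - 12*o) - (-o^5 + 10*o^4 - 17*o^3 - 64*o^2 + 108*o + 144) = 2*o^5 - 16*o^4 + 26*o^3 + 68*o^2 - 120*o - 144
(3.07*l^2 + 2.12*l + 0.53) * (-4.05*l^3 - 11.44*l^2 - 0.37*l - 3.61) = -12.4335*l^5 - 43.7068*l^4 - 27.5352*l^3 - 17.9303*l^2 - 7.8493*l - 1.9133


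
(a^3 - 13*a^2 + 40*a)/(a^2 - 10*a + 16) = a*(a - 5)/(a - 2)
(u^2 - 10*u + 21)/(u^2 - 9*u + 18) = (u - 7)/(u - 6)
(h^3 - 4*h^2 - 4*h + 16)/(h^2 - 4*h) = h - 4/h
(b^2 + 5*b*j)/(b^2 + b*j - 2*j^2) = b*(b + 5*j)/(b^2 + b*j - 2*j^2)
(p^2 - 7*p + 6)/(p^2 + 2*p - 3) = (p - 6)/(p + 3)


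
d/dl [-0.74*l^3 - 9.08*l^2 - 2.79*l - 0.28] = -2.22*l^2 - 18.16*l - 2.79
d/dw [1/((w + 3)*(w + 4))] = (-2*w - 7)/(w^4 + 14*w^3 + 73*w^2 + 168*w + 144)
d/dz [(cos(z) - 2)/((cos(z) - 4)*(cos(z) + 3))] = (cos(z)^2 - 4*cos(z) + 14)*sin(z)/((cos(z) - 4)^2*(cos(z) + 3)^2)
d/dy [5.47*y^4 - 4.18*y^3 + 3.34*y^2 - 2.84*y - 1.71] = 21.88*y^3 - 12.54*y^2 + 6.68*y - 2.84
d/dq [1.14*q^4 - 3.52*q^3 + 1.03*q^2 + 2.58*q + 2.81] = 4.56*q^3 - 10.56*q^2 + 2.06*q + 2.58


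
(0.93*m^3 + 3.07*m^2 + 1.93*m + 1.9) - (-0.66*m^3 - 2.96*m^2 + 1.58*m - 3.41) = 1.59*m^3 + 6.03*m^2 + 0.35*m + 5.31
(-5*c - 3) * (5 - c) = 5*c^2 - 22*c - 15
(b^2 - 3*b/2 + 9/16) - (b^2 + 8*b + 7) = -19*b/2 - 103/16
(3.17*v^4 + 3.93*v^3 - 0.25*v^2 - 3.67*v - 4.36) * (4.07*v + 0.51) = 12.9019*v^5 + 17.6118*v^4 + 0.9868*v^3 - 15.0644*v^2 - 19.6169*v - 2.2236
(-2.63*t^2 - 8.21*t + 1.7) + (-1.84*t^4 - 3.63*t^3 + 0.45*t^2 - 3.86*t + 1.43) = -1.84*t^4 - 3.63*t^3 - 2.18*t^2 - 12.07*t + 3.13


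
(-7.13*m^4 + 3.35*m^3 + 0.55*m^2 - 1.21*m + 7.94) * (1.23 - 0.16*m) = 1.1408*m^5 - 9.3059*m^4 + 4.0325*m^3 + 0.8701*m^2 - 2.7587*m + 9.7662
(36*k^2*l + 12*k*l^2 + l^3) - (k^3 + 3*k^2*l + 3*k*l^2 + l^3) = -k^3 + 33*k^2*l + 9*k*l^2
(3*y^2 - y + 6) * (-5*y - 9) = -15*y^3 - 22*y^2 - 21*y - 54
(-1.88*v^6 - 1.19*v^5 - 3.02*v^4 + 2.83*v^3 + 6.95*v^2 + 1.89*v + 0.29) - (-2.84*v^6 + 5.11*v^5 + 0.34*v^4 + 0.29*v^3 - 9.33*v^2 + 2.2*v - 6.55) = 0.96*v^6 - 6.3*v^5 - 3.36*v^4 + 2.54*v^3 + 16.28*v^2 - 0.31*v + 6.84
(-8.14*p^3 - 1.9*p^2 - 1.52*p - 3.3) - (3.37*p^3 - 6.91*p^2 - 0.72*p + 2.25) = -11.51*p^3 + 5.01*p^2 - 0.8*p - 5.55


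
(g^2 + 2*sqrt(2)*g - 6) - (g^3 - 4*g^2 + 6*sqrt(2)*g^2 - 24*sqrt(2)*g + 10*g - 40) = -g^3 - 6*sqrt(2)*g^2 + 5*g^2 - 10*g + 26*sqrt(2)*g + 34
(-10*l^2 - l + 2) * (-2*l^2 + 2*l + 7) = 20*l^4 - 18*l^3 - 76*l^2 - 3*l + 14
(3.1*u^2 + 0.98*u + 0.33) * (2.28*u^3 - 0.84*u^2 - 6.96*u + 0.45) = 7.068*u^5 - 0.3696*u^4 - 21.6468*u^3 - 5.703*u^2 - 1.8558*u + 0.1485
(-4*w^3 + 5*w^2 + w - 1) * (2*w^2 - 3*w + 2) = -8*w^5 + 22*w^4 - 21*w^3 + 5*w^2 + 5*w - 2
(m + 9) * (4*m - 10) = 4*m^2 + 26*m - 90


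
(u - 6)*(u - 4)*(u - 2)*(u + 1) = u^4 - 11*u^3 + 32*u^2 - 4*u - 48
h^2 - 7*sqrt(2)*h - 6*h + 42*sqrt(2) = (h - 6)*(h - 7*sqrt(2))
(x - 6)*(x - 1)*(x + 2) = x^3 - 5*x^2 - 8*x + 12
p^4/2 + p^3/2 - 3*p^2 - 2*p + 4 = (p/2 + 1)*(p - 2)*(p - 1)*(p + 2)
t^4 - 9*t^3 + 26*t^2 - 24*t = t*(t - 4)*(t - 3)*(t - 2)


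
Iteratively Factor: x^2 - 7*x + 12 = (x - 4)*(x - 3)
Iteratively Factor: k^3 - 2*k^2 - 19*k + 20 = (k + 4)*(k^2 - 6*k + 5) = (k - 5)*(k + 4)*(k - 1)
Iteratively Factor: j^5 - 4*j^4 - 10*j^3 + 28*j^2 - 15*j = (j - 1)*(j^4 - 3*j^3 - 13*j^2 + 15*j) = (j - 1)^2*(j^3 - 2*j^2 - 15*j) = (j - 1)^2*(j + 3)*(j^2 - 5*j) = (j - 5)*(j - 1)^2*(j + 3)*(j)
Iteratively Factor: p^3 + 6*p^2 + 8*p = (p)*(p^2 + 6*p + 8) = p*(p + 2)*(p + 4)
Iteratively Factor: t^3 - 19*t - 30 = (t + 2)*(t^2 - 2*t - 15) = (t - 5)*(t + 2)*(t + 3)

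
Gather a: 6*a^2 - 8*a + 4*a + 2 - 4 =6*a^2 - 4*a - 2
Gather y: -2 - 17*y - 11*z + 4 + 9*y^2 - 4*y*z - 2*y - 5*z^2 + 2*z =9*y^2 + y*(-4*z - 19) - 5*z^2 - 9*z + 2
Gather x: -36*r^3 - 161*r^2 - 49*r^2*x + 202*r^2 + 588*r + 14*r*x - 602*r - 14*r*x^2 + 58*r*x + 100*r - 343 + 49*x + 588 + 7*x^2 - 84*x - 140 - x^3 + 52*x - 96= -36*r^3 + 41*r^2 + 86*r - x^3 + x^2*(7 - 14*r) + x*(-49*r^2 + 72*r + 17) + 9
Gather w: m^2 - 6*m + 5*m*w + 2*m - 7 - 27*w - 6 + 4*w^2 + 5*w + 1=m^2 - 4*m + 4*w^2 + w*(5*m - 22) - 12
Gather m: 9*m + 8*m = 17*m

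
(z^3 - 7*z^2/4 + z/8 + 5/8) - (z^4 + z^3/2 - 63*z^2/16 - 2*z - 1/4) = -z^4 + z^3/2 + 35*z^2/16 + 17*z/8 + 7/8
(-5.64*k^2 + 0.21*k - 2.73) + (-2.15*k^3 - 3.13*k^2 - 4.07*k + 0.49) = -2.15*k^3 - 8.77*k^2 - 3.86*k - 2.24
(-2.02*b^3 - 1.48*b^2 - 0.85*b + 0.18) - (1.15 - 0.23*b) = -2.02*b^3 - 1.48*b^2 - 0.62*b - 0.97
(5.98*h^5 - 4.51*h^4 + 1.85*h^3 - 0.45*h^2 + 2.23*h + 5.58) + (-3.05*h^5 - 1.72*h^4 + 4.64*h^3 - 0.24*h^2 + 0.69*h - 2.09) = 2.93*h^5 - 6.23*h^4 + 6.49*h^3 - 0.69*h^2 + 2.92*h + 3.49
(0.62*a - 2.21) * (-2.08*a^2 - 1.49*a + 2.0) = -1.2896*a^3 + 3.673*a^2 + 4.5329*a - 4.42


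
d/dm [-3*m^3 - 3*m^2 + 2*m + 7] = -9*m^2 - 6*m + 2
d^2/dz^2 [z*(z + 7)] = 2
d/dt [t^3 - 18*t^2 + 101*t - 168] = 3*t^2 - 36*t + 101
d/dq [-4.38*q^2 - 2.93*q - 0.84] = -8.76*q - 2.93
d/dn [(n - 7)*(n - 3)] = 2*n - 10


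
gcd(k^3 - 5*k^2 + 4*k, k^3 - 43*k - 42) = 1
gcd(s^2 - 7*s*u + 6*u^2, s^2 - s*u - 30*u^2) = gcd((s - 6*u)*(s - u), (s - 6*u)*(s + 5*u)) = s - 6*u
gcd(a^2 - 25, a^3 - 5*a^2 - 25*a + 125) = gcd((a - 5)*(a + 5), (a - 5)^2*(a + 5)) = a^2 - 25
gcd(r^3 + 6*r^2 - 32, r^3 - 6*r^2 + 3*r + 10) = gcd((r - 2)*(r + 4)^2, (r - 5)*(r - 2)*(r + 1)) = r - 2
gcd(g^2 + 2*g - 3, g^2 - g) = g - 1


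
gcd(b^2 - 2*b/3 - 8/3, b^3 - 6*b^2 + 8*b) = b - 2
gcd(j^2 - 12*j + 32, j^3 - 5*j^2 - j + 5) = 1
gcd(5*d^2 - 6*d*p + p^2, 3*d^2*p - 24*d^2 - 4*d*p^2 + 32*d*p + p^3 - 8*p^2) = -d + p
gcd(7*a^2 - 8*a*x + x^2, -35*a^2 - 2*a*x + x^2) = -7*a + x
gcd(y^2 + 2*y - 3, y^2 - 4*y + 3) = y - 1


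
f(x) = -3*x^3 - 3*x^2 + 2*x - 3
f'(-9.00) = -673.00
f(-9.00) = 1923.00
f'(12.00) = -1366.00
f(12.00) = -5595.00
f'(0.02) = 1.88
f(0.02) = -2.96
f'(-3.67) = -97.20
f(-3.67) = 97.55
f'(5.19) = -271.56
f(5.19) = -492.82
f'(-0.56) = 2.54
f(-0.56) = -4.53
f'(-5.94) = -279.91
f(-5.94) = 508.02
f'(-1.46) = -8.42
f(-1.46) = -2.98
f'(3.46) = -126.50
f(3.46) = -156.26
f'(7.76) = -586.52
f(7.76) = -1570.00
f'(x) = -9*x^2 - 6*x + 2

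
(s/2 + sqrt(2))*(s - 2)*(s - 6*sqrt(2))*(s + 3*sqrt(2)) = s^4/2 - s^3 - sqrt(2)*s^3/2 - 24*s^2 + sqrt(2)*s^2 - 36*sqrt(2)*s + 48*s + 72*sqrt(2)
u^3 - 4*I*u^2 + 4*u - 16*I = (u - 4*I)*(u - 2*I)*(u + 2*I)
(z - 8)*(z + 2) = z^2 - 6*z - 16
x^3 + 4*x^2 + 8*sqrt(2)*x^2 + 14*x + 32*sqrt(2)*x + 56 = (x + 4)*(x + sqrt(2))*(x + 7*sqrt(2))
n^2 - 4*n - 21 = (n - 7)*(n + 3)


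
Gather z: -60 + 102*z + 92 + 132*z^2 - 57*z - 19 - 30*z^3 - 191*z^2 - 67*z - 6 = -30*z^3 - 59*z^2 - 22*z + 7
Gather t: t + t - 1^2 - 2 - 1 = 2*t - 4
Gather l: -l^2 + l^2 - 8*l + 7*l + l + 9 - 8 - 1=0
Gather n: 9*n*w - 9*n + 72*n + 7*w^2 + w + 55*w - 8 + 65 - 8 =n*(9*w + 63) + 7*w^2 + 56*w + 49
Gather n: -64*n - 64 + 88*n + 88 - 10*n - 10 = 14*n + 14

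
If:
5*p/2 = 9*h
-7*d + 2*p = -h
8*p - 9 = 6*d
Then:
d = 123/254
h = 105/254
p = 189/127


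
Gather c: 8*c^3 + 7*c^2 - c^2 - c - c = 8*c^3 + 6*c^2 - 2*c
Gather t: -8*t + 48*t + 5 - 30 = 40*t - 25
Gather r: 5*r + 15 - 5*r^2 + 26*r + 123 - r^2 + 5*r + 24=-6*r^2 + 36*r + 162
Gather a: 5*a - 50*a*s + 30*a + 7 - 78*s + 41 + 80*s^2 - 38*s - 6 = a*(35 - 50*s) + 80*s^2 - 116*s + 42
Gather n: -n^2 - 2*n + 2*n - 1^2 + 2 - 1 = -n^2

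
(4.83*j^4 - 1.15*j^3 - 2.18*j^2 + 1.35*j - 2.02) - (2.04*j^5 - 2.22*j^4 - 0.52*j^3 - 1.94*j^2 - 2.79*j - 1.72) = -2.04*j^5 + 7.05*j^4 - 0.63*j^3 - 0.24*j^2 + 4.14*j - 0.3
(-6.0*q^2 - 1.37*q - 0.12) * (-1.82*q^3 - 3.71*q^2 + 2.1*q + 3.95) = 10.92*q^5 + 24.7534*q^4 - 7.2989*q^3 - 26.1318*q^2 - 5.6635*q - 0.474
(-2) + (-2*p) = -2*p - 2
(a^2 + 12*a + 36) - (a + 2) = a^2 + 11*a + 34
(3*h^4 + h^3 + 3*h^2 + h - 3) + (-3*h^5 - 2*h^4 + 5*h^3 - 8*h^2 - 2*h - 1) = -3*h^5 + h^4 + 6*h^3 - 5*h^2 - h - 4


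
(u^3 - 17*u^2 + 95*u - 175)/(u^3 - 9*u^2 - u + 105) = (u - 5)/(u + 3)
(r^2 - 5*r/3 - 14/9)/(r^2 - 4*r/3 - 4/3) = (r - 7/3)/(r - 2)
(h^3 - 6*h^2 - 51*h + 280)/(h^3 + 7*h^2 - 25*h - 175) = (h - 8)/(h + 5)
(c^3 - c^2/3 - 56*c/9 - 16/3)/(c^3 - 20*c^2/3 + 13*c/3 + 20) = (c + 4/3)/(c - 5)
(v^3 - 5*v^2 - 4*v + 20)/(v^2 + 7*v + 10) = (v^2 - 7*v + 10)/(v + 5)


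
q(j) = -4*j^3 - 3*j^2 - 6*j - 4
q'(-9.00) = -924.00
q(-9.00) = 2723.00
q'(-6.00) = -402.00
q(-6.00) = 788.00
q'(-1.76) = -32.61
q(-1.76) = 19.07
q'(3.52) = -175.80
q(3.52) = -236.75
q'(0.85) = -19.77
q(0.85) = -13.72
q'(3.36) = -161.64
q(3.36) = -209.76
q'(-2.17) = -49.49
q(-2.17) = 35.77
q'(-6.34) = -450.31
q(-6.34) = 932.81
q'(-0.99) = -11.82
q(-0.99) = 2.88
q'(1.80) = -55.68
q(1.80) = -47.85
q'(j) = -12*j^2 - 6*j - 6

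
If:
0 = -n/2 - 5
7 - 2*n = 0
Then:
No Solution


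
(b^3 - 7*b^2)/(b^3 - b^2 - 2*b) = b*(7 - b)/(-b^2 + b + 2)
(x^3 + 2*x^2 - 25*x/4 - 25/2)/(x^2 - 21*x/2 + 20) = (x^2 + 9*x/2 + 5)/(x - 8)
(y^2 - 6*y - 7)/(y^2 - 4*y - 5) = (y - 7)/(y - 5)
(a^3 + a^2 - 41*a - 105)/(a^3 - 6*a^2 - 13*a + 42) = (a + 5)/(a - 2)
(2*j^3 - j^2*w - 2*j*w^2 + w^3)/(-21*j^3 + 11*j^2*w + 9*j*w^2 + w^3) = (-2*j^2 - j*w + w^2)/(21*j^2 + 10*j*w + w^2)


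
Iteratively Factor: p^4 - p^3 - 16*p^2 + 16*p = (p - 1)*(p^3 - 16*p) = p*(p - 1)*(p^2 - 16) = p*(p - 1)*(p + 4)*(p - 4)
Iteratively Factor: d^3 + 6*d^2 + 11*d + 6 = (d + 2)*(d^2 + 4*d + 3) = (d + 1)*(d + 2)*(d + 3)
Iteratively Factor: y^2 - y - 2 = (y - 2)*(y + 1)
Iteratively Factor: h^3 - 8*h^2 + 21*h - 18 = (h - 2)*(h^2 - 6*h + 9) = (h - 3)*(h - 2)*(h - 3)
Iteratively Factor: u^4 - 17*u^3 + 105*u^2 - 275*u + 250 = (u - 5)*(u^3 - 12*u^2 + 45*u - 50) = (u - 5)^2*(u^2 - 7*u + 10) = (u - 5)^3*(u - 2)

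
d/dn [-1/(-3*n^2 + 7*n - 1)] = (7 - 6*n)/(3*n^2 - 7*n + 1)^2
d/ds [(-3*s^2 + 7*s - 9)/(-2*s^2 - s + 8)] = (17*s^2 - 84*s + 47)/(4*s^4 + 4*s^3 - 31*s^2 - 16*s + 64)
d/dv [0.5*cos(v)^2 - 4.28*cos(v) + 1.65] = (4.28 - 1.0*cos(v))*sin(v)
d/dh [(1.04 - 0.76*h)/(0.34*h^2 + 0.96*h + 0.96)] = (0.2584*h^2 - 0.7072*h - 1.728)/(0.1156*h^4 + 0.6528*h^3 + 1.5744*h^2 + 1.8432*h + 0.9216)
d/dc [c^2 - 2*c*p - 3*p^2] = 2*c - 2*p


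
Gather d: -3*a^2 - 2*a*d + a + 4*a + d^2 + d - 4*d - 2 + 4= -3*a^2 + 5*a + d^2 + d*(-2*a - 3) + 2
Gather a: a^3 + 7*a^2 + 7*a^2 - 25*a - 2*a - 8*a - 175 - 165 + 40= a^3 + 14*a^2 - 35*a - 300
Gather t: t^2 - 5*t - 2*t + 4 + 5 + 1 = t^2 - 7*t + 10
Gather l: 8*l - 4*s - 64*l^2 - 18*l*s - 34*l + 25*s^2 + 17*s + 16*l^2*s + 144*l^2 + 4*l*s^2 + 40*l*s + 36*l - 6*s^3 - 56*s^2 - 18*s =l^2*(16*s + 80) + l*(4*s^2 + 22*s + 10) - 6*s^3 - 31*s^2 - 5*s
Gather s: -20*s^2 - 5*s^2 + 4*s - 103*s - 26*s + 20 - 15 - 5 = -25*s^2 - 125*s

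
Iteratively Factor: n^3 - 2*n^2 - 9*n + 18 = (n + 3)*(n^2 - 5*n + 6) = (n - 3)*(n + 3)*(n - 2)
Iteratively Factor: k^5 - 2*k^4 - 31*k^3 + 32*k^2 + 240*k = (k + 3)*(k^4 - 5*k^3 - 16*k^2 + 80*k) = (k - 4)*(k + 3)*(k^3 - k^2 - 20*k) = (k - 5)*(k - 4)*(k + 3)*(k^2 + 4*k) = k*(k - 5)*(k - 4)*(k + 3)*(k + 4)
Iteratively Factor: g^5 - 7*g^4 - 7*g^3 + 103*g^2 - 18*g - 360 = (g + 2)*(g^4 - 9*g^3 + 11*g^2 + 81*g - 180) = (g + 2)*(g + 3)*(g^3 - 12*g^2 + 47*g - 60) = (g - 4)*(g + 2)*(g + 3)*(g^2 - 8*g + 15) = (g - 5)*(g - 4)*(g + 2)*(g + 3)*(g - 3)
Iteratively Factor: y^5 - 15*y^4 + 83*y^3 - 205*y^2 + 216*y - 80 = (y - 4)*(y^4 - 11*y^3 + 39*y^2 - 49*y + 20) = (y - 4)*(y - 1)*(y^3 - 10*y^2 + 29*y - 20) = (y - 5)*(y - 4)*(y - 1)*(y^2 - 5*y + 4) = (y - 5)*(y - 4)^2*(y - 1)*(y - 1)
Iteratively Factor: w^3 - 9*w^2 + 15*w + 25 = (w + 1)*(w^2 - 10*w + 25) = (w - 5)*(w + 1)*(w - 5)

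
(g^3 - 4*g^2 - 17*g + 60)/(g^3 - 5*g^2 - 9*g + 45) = (g + 4)/(g + 3)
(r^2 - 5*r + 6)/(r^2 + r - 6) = (r - 3)/(r + 3)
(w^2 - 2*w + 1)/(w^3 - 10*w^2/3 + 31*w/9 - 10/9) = 9*(w - 1)/(9*w^2 - 21*w + 10)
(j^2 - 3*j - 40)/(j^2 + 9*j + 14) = (j^2 - 3*j - 40)/(j^2 + 9*j + 14)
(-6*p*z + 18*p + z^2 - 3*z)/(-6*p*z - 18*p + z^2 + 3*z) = (z - 3)/(z + 3)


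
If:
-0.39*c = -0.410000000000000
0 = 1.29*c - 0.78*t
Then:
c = 1.05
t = 1.74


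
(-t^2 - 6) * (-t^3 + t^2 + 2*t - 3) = t^5 - t^4 + 4*t^3 - 3*t^2 - 12*t + 18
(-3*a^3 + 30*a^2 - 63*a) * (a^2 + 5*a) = -3*a^5 + 15*a^4 + 87*a^3 - 315*a^2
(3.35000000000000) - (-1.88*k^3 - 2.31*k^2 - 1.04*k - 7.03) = 1.88*k^3 + 2.31*k^2 + 1.04*k + 10.38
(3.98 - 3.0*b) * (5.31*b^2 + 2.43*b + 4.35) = -15.93*b^3 + 13.8438*b^2 - 3.3786*b + 17.313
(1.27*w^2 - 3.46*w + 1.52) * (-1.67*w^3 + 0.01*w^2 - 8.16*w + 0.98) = -2.1209*w^5 + 5.7909*w^4 - 12.9362*w^3 + 29.4934*w^2 - 15.794*w + 1.4896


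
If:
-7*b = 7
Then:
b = -1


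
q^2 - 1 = (q - 1)*(q + 1)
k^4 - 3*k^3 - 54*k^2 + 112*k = k*(k - 8)*(k - 2)*(k + 7)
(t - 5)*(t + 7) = t^2 + 2*t - 35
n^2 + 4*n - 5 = (n - 1)*(n + 5)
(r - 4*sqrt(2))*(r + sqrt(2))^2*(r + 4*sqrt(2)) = r^4 + 2*sqrt(2)*r^3 - 30*r^2 - 64*sqrt(2)*r - 64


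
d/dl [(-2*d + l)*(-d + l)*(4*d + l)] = -10*d^2 + 2*d*l + 3*l^2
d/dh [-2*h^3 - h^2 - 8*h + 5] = -6*h^2 - 2*h - 8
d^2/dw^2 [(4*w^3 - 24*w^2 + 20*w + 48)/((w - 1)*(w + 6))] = 48*(11*w^3 - 27*w^2 + 63*w + 51)/(w^6 + 15*w^5 + 57*w^4 - 55*w^3 - 342*w^2 + 540*w - 216)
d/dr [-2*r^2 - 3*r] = -4*r - 3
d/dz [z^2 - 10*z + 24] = 2*z - 10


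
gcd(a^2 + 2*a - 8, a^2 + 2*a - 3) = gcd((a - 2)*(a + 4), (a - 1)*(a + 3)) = 1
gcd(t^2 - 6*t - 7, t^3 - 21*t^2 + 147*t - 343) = t - 7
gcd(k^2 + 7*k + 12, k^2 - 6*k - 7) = 1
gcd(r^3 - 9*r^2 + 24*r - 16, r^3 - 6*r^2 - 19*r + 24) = r - 1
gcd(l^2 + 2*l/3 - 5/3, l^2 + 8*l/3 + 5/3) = l + 5/3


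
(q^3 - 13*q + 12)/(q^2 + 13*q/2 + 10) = 2*(q^2 - 4*q + 3)/(2*q + 5)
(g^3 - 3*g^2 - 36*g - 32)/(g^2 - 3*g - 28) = (g^2 - 7*g - 8)/(g - 7)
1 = 1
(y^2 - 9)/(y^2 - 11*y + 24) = (y + 3)/(y - 8)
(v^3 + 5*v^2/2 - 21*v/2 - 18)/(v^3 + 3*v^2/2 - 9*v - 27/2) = (v + 4)/(v + 3)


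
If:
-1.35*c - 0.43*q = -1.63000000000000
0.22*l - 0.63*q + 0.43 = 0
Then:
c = 1.20740740740741 - 0.318518518518519*q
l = 2.86363636363636*q - 1.95454545454545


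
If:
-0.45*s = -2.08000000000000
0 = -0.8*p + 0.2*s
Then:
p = 1.16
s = 4.62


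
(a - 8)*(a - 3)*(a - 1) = a^3 - 12*a^2 + 35*a - 24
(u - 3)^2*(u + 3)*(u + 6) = u^4 + 3*u^3 - 27*u^2 - 27*u + 162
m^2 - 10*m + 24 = (m - 6)*(m - 4)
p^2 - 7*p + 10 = (p - 5)*(p - 2)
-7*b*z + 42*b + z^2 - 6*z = (-7*b + z)*(z - 6)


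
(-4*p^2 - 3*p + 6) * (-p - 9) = 4*p^3 + 39*p^2 + 21*p - 54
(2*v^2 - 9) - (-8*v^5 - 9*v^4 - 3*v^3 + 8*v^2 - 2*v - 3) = 8*v^5 + 9*v^4 + 3*v^3 - 6*v^2 + 2*v - 6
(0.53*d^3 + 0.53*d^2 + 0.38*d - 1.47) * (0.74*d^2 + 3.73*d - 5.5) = 0.3922*d^5 + 2.3691*d^4 - 0.6569*d^3 - 2.5854*d^2 - 7.5731*d + 8.085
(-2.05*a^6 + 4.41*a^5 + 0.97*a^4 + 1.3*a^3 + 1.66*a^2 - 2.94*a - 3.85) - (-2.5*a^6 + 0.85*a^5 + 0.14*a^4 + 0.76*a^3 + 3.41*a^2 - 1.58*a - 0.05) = 0.45*a^6 + 3.56*a^5 + 0.83*a^4 + 0.54*a^3 - 1.75*a^2 - 1.36*a - 3.8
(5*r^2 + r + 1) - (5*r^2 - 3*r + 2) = 4*r - 1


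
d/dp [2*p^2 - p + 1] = 4*p - 1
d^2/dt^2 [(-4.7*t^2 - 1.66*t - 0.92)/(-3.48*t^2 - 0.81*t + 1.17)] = (5.6843418860808e-14*t^4 + 13.709808*t^3 + 181.668528*t^2 + 56.112912*t + 24.712992)/(42.144192*t^6 + 29.428272*t^5 - 35.65782*t^4 - 19.256535*t^3 + 11.988405*t^2 + 3.326427*t - 1.601613)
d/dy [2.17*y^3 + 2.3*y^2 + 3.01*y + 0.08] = 6.51*y^2 + 4.6*y + 3.01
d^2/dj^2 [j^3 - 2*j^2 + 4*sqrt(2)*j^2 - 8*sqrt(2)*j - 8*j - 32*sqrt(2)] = 6*j - 4 + 8*sqrt(2)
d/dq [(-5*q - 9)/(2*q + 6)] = -3/(q^2 + 6*q + 9)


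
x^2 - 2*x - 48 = (x - 8)*(x + 6)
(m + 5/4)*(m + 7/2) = m^2 + 19*m/4 + 35/8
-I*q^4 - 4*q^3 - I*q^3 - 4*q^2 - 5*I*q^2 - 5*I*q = q*(q - 5*I)*(q + I)*(-I*q - I)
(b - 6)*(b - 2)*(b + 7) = b^3 - b^2 - 44*b + 84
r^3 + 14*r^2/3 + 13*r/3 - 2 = (r - 1/3)*(r + 2)*(r + 3)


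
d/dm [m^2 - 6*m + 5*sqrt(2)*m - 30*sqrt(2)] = 2*m - 6 + 5*sqrt(2)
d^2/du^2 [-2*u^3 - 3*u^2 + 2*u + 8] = -12*u - 6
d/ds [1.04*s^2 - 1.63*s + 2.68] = 2.08*s - 1.63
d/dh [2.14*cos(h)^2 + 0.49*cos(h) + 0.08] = -(4.28*cos(h) + 0.49)*sin(h)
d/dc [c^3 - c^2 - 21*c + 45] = 3*c^2 - 2*c - 21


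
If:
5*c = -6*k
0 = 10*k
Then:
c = 0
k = 0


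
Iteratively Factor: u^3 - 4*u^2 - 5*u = (u + 1)*(u^2 - 5*u) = (u - 5)*(u + 1)*(u)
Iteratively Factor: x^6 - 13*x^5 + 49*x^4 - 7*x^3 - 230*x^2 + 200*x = (x + 2)*(x^5 - 15*x^4 + 79*x^3 - 165*x^2 + 100*x) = (x - 1)*(x + 2)*(x^4 - 14*x^3 + 65*x^2 - 100*x) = (x - 4)*(x - 1)*(x + 2)*(x^3 - 10*x^2 + 25*x) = (x - 5)*(x - 4)*(x - 1)*(x + 2)*(x^2 - 5*x) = x*(x - 5)*(x - 4)*(x - 1)*(x + 2)*(x - 5)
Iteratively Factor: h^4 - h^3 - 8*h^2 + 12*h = (h)*(h^3 - h^2 - 8*h + 12) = h*(h + 3)*(h^2 - 4*h + 4) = h*(h - 2)*(h + 3)*(h - 2)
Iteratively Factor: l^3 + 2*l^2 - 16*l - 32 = (l + 2)*(l^2 - 16) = (l - 4)*(l + 2)*(l + 4)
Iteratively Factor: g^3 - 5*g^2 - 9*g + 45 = (g - 5)*(g^2 - 9) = (g - 5)*(g - 3)*(g + 3)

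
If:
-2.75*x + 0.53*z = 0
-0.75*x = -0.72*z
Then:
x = 0.00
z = 0.00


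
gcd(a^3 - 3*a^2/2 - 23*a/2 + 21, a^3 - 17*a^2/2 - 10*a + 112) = a + 7/2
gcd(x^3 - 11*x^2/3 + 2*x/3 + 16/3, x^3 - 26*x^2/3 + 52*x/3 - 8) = x - 2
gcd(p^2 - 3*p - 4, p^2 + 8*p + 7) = p + 1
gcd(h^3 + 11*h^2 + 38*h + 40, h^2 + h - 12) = h + 4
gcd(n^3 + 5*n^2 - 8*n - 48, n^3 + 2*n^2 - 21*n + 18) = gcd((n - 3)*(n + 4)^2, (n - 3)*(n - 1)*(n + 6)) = n - 3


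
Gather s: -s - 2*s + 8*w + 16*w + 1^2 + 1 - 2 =-3*s + 24*w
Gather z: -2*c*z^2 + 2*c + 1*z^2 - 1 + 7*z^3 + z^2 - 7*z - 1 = 2*c + 7*z^3 + z^2*(2 - 2*c) - 7*z - 2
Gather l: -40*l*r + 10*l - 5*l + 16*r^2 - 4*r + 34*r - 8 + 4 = l*(5 - 40*r) + 16*r^2 + 30*r - 4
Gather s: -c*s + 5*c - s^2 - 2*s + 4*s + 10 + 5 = 5*c - s^2 + s*(2 - c) + 15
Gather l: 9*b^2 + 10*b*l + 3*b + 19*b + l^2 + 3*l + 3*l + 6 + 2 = 9*b^2 + 22*b + l^2 + l*(10*b + 6) + 8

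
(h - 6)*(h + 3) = h^2 - 3*h - 18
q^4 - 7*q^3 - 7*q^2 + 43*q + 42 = (q - 7)*(q - 3)*(q + 1)*(q + 2)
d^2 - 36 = (d - 6)*(d + 6)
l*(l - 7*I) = l^2 - 7*I*l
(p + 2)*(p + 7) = p^2 + 9*p + 14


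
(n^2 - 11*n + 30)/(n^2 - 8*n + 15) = (n - 6)/(n - 3)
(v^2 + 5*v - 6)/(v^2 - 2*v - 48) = (v - 1)/(v - 8)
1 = 1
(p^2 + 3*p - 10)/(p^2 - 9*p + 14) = (p + 5)/(p - 7)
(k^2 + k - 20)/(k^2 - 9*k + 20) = (k + 5)/(k - 5)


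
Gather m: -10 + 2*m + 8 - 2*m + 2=0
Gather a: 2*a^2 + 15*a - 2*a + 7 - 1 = 2*a^2 + 13*a + 6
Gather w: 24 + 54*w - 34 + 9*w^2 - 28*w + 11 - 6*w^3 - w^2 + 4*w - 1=-6*w^3 + 8*w^2 + 30*w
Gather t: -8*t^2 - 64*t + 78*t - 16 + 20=-8*t^2 + 14*t + 4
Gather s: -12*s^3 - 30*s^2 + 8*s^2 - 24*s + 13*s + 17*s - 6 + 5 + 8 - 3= -12*s^3 - 22*s^2 + 6*s + 4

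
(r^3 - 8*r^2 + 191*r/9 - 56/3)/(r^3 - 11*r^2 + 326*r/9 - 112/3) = (r - 3)/(r - 6)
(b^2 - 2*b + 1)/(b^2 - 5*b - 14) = (-b^2 + 2*b - 1)/(-b^2 + 5*b + 14)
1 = 1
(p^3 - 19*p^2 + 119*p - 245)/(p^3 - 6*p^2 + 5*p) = (p^2 - 14*p + 49)/(p*(p - 1))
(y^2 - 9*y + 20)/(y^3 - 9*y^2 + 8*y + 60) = (y - 4)/(y^2 - 4*y - 12)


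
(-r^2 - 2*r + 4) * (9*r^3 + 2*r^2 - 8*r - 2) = -9*r^5 - 20*r^4 + 40*r^3 + 26*r^2 - 28*r - 8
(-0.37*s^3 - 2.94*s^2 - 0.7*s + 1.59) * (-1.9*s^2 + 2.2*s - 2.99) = 0.703*s^5 + 4.772*s^4 - 4.0317*s^3 + 4.2296*s^2 + 5.591*s - 4.7541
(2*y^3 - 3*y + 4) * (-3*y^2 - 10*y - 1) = -6*y^5 - 20*y^4 + 7*y^3 + 18*y^2 - 37*y - 4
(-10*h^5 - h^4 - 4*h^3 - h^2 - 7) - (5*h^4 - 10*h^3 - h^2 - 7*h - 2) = -10*h^5 - 6*h^4 + 6*h^3 + 7*h - 5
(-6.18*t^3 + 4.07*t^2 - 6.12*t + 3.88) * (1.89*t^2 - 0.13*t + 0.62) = -11.6802*t^5 + 8.4957*t^4 - 15.9275*t^3 + 10.6522*t^2 - 4.2988*t + 2.4056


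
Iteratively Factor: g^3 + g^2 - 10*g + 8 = (g + 4)*(g^2 - 3*g + 2) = (g - 2)*(g + 4)*(g - 1)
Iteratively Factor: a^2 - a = (a - 1)*(a)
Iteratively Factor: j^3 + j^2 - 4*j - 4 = (j - 2)*(j^2 + 3*j + 2) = (j - 2)*(j + 1)*(j + 2)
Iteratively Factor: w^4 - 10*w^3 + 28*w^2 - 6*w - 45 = (w - 3)*(w^3 - 7*w^2 + 7*w + 15) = (w - 5)*(w - 3)*(w^2 - 2*w - 3) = (w - 5)*(w - 3)^2*(w + 1)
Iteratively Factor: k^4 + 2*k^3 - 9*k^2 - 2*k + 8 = (k + 4)*(k^3 - 2*k^2 - k + 2) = (k - 2)*(k + 4)*(k^2 - 1) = (k - 2)*(k - 1)*(k + 4)*(k + 1)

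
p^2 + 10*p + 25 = (p + 5)^2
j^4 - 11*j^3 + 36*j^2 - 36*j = j*(j - 6)*(j - 3)*(j - 2)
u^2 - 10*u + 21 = (u - 7)*(u - 3)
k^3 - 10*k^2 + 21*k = k*(k - 7)*(k - 3)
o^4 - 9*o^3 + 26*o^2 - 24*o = o*(o - 4)*(o - 3)*(o - 2)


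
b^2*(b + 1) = b^3 + b^2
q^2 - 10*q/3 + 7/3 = (q - 7/3)*(q - 1)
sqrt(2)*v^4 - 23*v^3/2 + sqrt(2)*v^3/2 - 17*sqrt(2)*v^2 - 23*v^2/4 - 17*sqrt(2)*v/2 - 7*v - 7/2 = (v + 1/2)*(v - 7*sqrt(2))*(v + sqrt(2))*(sqrt(2)*v + 1/2)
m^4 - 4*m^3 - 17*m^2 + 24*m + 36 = (m - 6)*(m - 2)*(m + 1)*(m + 3)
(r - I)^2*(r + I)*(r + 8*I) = r^4 + 7*I*r^3 + 9*r^2 + 7*I*r + 8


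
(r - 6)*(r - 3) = r^2 - 9*r + 18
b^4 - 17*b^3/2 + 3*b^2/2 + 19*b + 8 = (b - 8)*(b - 2)*(sqrt(2)*b/2 + sqrt(2)/2)*(sqrt(2)*b + sqrt(2)/2)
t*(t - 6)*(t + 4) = t^3 - 2*t^2 - 24*t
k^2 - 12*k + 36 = (k - 6)^2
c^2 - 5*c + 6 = (c - 3)*(c - 2)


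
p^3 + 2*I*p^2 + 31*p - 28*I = (p - 4*I)*(p - I)*(p + 7*I)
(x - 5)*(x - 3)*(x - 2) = x^3 - 10*x^2 + 31*x - 30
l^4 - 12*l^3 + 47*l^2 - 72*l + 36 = (l - 6)*(l - 3)*(l - 2)*(l - 1)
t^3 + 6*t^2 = t^2*(t + 6)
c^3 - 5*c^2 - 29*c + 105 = (c - 7)*(c - 3)*(c + 5)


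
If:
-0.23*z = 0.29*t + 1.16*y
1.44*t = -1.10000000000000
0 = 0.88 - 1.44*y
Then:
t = -0.76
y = 0.61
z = -2.12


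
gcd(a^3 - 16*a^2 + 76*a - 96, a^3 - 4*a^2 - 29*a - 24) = a - 8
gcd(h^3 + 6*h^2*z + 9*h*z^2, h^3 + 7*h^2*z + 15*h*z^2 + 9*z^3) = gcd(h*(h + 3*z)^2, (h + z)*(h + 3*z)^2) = h^2 + 6*h*z + 9*z^2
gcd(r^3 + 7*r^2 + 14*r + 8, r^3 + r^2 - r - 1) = r + 1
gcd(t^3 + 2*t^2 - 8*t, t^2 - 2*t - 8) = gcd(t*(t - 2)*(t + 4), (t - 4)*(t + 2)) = 1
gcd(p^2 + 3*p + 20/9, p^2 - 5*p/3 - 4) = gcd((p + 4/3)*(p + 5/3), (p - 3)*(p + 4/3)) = p + 4/3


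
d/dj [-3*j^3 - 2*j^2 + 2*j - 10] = -9*j^2 - 4*j + 2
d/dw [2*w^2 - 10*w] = 4*w - 10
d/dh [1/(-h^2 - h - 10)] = (2*h + 1)/(h^2 + h + 10)^2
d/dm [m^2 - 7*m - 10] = 2*m - 7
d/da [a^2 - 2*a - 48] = 2*a - 2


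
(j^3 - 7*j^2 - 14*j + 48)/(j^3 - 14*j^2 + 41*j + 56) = (j^2 + j - 6)/(j^2 - 6*j - 7)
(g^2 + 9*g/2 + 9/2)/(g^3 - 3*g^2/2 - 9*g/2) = (g + 3)/(g*(g - 3))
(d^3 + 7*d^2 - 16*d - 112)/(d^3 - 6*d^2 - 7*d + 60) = (d^2 + 11*d + 28)/(d^2 - 2*d - 15)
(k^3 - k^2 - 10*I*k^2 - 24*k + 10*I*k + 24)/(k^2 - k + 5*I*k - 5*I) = (k^2 - 10*I*k - 24)/(k + 5*I)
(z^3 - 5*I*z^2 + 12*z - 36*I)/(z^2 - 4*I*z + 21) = (z^2 - 8*I*z - 12)/(z - 7*I)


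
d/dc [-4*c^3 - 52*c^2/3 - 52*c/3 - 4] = -12*c^2 - 104*c/3 - 52/3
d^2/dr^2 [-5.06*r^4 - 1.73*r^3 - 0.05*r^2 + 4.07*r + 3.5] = -60.72*r^2 - 10.38*r - 0.1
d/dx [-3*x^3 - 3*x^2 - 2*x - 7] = -9*x^2 - 6*x - 2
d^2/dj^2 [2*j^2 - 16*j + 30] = 4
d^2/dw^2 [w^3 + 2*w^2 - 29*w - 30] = 6*w + 4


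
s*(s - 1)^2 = s^3 - 2*s^2 + s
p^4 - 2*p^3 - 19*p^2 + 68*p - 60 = (p - 3)*(p - 2)^2*(p + 5)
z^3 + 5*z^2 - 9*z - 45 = (z - 3)*(z + 3)*(z + 5)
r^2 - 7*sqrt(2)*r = r*(r - 7*sqrt(2))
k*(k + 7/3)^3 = k^4 + 7*k^3 + 49*k^2/3 + 343*k/27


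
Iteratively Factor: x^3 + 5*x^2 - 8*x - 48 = (x + 4)*(x^2 + x - 12) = (x + 4)^2*(x - 3)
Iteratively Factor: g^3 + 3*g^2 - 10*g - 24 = (g + 4)*(g^2 - g - 6) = (g + 2)*(g + 4)*(g - 3)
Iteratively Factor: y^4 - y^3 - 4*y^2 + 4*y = (y - 2)*(y^3 + y^2 - 2*y) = y*(y - 2)*(y^2 + y - 2) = y*(y - 2)*(y + 2)*(y - 1)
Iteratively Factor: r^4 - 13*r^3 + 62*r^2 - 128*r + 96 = (r - 4)*(r^3 - 9*r^2 + 26*r - 24) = (r - 4)^2*(r^2 - 5*r + 6) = (r - 4)^2*(r - 2)*(r - 3)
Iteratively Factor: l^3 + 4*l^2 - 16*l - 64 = (l + 4)*(l^2 - 16) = (l + 4)^2*(l - 4)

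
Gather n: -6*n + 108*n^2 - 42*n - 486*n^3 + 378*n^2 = -486*n^3 + 486*n^2 - 48*n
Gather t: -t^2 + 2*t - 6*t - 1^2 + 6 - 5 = -t^2 - 4*t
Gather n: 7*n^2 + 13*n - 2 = 7*n^2 + 13*n - 2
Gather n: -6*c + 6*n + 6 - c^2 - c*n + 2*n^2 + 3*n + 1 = -c^2 - 6*c + 2*n^2 + n*(9 - c) + 7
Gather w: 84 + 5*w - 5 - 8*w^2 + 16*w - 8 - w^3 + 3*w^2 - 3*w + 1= -w^3 - 5*w^2 + 18*w + 72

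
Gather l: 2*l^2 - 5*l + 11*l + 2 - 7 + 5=2*l^2 + 6*l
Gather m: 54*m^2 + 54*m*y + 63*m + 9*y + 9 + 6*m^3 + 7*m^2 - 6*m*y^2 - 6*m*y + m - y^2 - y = 6*m^3 + 61*m^2 + m*(-6*y^2 + 48*y + 64) - y^2 + 8*y + 9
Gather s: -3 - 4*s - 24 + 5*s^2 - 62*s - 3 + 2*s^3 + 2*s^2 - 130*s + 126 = 2*s^3 + 7*s^2 - 196*s + 96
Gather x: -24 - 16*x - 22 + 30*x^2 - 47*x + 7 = 30*x^2 - 63*x - 39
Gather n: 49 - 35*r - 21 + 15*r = 28 - 20*r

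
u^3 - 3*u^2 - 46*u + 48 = (u - 8)*(u - 1)*(u + 6)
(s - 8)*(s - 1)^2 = s^3 - 10*s^2 + 17*s - 8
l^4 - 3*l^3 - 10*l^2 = l^2*(l - 5)*(l + 2)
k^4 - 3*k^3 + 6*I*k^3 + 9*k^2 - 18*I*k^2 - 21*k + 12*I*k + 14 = (k - 2)*(k - 1)*(k - I)*(k + 7*I)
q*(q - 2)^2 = q^3 - 4*q^2 + 4*q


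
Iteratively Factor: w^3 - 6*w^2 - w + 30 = (w - 3)*(w^2 - 3*w - 10) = (w - 5)*(w - 3)*(w + 2)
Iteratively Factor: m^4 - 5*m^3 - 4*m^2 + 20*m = (m)*(m^3 - 5*m^2 - 4*m + 20) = m*(m + 2)*(m^2 - 7*m + 10) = m*(m - 5)*(m + 2)*(m - 2)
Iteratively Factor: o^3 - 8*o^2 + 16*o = (o - 4)*(o^2 - 4*o) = o*(o - 4)*(o - 4)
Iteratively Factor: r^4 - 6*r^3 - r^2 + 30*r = (r - 5)*(r^3 - r^2 - 6*r) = (r - 5)*(r + 2)*(r^2 - 3*r) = (r - 5)*(r - 3)*(r + 2)*(r)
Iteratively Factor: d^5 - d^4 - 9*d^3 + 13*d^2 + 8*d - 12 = (d - 2)*(d^4 + d^3 - 7*d^2 - d + 6) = (d - 2)*(d + 1)*(d^3 - 7*d + 6) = (d - 2)*(d - 1)*(d + 1)*(d^2 + d - 6) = (d - 2)^2*(d - 1)*(d + 1)*(d + 3)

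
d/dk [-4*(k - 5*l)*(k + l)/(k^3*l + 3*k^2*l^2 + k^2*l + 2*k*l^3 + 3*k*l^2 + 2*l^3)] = 4*(k^2 - 10*k*l - 10*l^2 - 7*l)/(l*(k^4 + 4*k^3*l + 2*k^3 + 4*k^2*l^2 + 8*k^2*l + k^2 + 8*k*l^2 + 4*k*l + 4*l^2))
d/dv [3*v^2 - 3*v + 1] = 6*v - 3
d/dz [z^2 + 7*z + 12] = 2*z + 7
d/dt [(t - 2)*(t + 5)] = 2*t + 3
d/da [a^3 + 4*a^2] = a*(3*a + 8)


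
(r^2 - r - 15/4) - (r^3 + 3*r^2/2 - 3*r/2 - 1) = -r^3 - r^2/2 + r/2 - 11/4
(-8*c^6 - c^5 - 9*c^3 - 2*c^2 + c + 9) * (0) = 0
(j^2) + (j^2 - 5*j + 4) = 2*j^2 - 5*j + 4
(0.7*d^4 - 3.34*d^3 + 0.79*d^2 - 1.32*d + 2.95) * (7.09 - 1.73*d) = -1.211*d^5 + 10.7412*d^4 - 25.0473*d^3 + 7.8847*d^2 - 14.4623*d + 20.9155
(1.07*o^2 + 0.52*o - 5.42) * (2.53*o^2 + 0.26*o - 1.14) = 2.7071*o^4 + 1.5938*o^3 - 14.7972*o^2 - 2.002*o + 6.1788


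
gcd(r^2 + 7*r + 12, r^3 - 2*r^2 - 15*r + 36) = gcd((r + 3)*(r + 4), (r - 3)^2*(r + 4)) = r + 4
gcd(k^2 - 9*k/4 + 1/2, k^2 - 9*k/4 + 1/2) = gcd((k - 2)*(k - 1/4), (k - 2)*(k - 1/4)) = k^2 - 9*k/4 + 1/2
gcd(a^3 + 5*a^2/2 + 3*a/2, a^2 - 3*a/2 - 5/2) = a + 1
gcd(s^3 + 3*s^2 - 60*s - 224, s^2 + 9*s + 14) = s + 7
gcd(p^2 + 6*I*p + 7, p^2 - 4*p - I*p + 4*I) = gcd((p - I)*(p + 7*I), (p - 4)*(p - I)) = p - I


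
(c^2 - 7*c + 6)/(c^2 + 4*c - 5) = (c - 6)/(c + 5)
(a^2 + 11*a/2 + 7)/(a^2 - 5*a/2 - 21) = (a + 2)/(a - 6)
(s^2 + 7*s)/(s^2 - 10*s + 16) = s*(s + 7)/(s^2 - 10*s + 16)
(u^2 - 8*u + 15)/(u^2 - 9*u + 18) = (u - 5)/(u - 6)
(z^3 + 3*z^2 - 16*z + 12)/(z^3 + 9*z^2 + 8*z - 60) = (z - 1)/(z + 5)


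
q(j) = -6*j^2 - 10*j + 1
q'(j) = -12*j - 10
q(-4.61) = -80.41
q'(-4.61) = 45.32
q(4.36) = -156.66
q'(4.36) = -62.32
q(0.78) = -10.45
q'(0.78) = -19.36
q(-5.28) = -113.47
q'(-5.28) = 53.36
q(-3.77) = -46.58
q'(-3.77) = 35.24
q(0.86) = -12.04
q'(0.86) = -20.32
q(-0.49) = 4.46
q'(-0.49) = -4.12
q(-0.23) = 2.98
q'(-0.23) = -7.24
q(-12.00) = -743.00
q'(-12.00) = 134.00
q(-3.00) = -23.00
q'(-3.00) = 26.00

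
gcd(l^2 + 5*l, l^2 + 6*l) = l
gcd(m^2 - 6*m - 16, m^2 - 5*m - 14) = m + 2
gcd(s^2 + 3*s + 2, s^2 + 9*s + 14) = s + 2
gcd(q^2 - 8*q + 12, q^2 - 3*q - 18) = q - 6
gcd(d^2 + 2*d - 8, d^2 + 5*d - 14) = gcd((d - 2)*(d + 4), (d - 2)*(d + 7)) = d - 2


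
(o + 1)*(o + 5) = o^2 + 6*o + 5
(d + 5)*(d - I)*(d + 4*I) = d^3 + 5*d^2 + 3*I*d^2 + 4*d + 15*I*d + 20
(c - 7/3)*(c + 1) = c^2 - 4*c/3 - 7/3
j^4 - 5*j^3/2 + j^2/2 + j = j*(j - 2)*(j - 1)*(j + 1/2)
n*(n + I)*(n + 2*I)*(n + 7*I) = n^4 + 10*I*n^3 - 23*n^2 - 14*I*n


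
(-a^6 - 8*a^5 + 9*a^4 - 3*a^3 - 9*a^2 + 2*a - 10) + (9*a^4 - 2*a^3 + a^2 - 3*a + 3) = -a^6 - 8*a^5 + 18*a^4 - 5*a^3 - 8*a^2 - a - 7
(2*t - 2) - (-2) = 2*t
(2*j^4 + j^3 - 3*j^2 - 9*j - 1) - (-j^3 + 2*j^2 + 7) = 2*j^4 + 2*j^3 - 5*j^2 - 9*j - 8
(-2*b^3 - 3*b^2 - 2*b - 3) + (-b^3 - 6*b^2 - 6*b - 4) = -3*b^3 - 9*b^2 - 8*b - 7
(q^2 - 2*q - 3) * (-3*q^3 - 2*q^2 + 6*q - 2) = -3*q^5 + 4*q^4 + 19*q^3 - 8*q^2 - 14*q + 6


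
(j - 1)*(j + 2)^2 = j^3 + 3*j^2 - 4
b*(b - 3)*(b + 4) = b^3 + b^2 - 12*b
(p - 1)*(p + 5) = p^2 + 4*p - 5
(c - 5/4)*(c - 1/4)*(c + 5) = c^3 + 7*c^2/2 - 115*c/16 + 25/16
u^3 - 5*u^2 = u^2*(u - 5)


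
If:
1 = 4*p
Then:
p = 1/4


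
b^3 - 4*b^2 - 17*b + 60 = (b - 5)*(b - 3)*(b + 4)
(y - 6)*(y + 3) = y^2 - 3*y - 18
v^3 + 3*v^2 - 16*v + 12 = (v - 2)*(v - 1)*(v + 6)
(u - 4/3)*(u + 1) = u^2 - u/3 - 4/3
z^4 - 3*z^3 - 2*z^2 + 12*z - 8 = (z - 2)^2*(z - 1)*(z + 2)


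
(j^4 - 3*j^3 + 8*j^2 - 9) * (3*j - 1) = 3*j^5 - 10*j^4 + 27*j^3 - 8*j^2 - 27*j + 9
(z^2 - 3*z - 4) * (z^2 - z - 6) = z^4 - 4*z^3 - 7*z^2 + 22*z + 24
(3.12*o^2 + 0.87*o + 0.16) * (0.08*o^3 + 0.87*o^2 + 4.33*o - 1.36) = 0.2496*o^5 + 2.784*o^4 + 14.2793*o^3 - 0.336900000000001*o^2 - 0.4904*o - 0.2176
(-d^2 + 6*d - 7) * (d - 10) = -d^3 + 16*d^2 - 67*d + 70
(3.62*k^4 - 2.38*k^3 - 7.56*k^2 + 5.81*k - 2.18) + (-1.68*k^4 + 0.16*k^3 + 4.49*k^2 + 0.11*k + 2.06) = 1.94*k^4 - 2.22*k^3 - 3.07*k^2 + 5.92*k - 0.12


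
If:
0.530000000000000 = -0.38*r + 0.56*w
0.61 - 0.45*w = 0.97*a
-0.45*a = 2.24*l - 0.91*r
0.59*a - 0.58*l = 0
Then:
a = 0.10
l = 0.10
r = 0.29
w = 1.15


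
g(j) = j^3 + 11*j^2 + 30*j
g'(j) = 3*j^2 + 22*j + 30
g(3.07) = 224.71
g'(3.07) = 125.81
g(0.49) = 17.46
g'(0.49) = 41.50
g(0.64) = 23.97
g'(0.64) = 45.31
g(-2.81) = -19.63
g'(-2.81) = -8.13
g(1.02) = 43.11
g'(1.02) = 55.56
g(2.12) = 122.57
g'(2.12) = 90.12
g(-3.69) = -11.17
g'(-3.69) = -10.33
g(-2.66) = -20.79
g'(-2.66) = -7.29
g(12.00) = 3672.00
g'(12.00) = 726.00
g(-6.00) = 0.00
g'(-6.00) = 6.00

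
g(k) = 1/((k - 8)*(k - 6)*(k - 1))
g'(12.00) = 0.00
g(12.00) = 0.00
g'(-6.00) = 0.00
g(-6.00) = 0.00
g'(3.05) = 0.00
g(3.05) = 0.03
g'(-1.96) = -0.00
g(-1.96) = -0.00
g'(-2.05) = -0.00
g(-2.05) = -0.00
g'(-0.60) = -0.01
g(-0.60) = -0.01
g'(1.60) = -0.08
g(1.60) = 0.06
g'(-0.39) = -0.01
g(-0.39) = -0.01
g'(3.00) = 0.00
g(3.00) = 0.03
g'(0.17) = -0.04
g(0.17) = -0.03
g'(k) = -1/((k - 8)*(k - 6)*(k - 1)^2) - 1/((k - 8)*(k - 6)^2*(k - 1)) - 1/((k - 8)^2*(k - 6)*(k - 1))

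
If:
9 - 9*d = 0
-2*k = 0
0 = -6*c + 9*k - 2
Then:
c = -1/3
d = 1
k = 0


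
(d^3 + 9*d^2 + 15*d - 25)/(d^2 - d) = d + 10 + 25/d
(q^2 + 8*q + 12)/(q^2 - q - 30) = (q^2 + 8*q + 12)/(q^2 - q - 30)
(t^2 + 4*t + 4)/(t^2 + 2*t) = (t + 2)/t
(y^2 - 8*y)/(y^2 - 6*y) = (y - 8)/(y - 6)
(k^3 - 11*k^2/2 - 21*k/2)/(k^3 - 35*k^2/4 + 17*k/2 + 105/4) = 2*k*(2*k + 3)/(4*k^2 - 7*k - 15)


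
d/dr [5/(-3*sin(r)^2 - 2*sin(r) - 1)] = 10*(3*sin(r) + 1)*cos(r)/(3*sin(r)^2 + 2*sin(r) + 1)^2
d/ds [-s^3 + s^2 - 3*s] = -3*s^2 + 2*s - 3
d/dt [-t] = -1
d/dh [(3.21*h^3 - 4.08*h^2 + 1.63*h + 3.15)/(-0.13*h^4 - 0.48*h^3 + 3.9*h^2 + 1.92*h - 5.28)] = (0.4173*h^6 - 1.0608*h^5 + 11.1963*h^4 + 15.5292*h^3 - 60.501*h^2 + 18.5148*h - 14.6544)/(0.0169*h^8 + 0.1248*h^7 - 0.7836*h^6 - 4.2432*h^5 + 14.7396*h^4 + 20.0448*h^3 - 37.4976*h^2 - 20.2752*h + 27.8784)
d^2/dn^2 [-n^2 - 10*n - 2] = -2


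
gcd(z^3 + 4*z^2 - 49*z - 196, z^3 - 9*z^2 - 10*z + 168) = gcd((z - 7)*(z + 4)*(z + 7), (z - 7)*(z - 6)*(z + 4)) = z^2 - 3*z - 28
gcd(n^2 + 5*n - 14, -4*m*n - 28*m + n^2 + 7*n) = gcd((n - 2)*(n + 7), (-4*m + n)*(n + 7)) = n + 7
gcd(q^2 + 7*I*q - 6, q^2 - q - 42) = 1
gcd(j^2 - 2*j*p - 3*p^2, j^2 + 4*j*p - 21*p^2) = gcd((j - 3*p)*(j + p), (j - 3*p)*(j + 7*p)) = -j + 3*p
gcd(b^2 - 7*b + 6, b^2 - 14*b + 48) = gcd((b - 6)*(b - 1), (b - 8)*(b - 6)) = b - 6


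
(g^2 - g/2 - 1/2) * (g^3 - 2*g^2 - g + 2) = g^5 - 5*g^4/2 - g^3/2 + 7*g^2/2 - g/2 - 1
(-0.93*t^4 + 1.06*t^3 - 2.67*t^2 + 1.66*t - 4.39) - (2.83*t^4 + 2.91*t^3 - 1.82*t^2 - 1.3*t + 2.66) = -3.76*t^4 - 1.85*t^3 - 0.85*t^2 + 2.96*t - 7.05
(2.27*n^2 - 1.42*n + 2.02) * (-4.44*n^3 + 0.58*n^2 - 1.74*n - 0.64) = -10.0788*n^5 + 7.6214*n^4 - 13.7422*n^3 + 2.1896*n^2 - 2.606*n - 1.2928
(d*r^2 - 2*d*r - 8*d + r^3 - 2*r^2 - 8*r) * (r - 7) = d*r^3 - 9*d*r^2 + 6*d*r + 56*d + r^4 - 9*r^3 + 6*r^2 + 56*r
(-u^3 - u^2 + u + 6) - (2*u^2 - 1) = -u^3 - 3*u^2 + u + 7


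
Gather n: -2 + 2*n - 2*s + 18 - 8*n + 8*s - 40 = -6*n + 6*s - 24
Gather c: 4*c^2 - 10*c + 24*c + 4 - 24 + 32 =4*c^2 + 14*c + 12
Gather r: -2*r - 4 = -2*r - 4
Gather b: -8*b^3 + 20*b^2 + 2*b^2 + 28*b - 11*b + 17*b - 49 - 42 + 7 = -8*b^3 + 22*b^2 + 34*b - 84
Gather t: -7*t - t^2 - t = -t^2 - 8*t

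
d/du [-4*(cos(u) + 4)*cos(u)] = 8*(cos(u) + 2)*sin(u)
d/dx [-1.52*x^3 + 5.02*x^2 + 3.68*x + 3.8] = -4.56*x^2 + 10.04*x + 3.68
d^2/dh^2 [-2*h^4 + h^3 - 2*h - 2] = 6*h*(1 - 4*h)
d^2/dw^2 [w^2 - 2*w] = 2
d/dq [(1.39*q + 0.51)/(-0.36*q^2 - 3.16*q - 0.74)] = (0.5004*q^2 + 0.3672*q + 0.583)/(0.1296*q^4 + 2.2752*q^3 + 10.5184*q^2 + 4.6768*q + 0.5476)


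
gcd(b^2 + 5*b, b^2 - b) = b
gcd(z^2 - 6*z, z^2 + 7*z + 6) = 1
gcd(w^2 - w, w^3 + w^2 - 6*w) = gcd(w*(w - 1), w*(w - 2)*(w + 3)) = w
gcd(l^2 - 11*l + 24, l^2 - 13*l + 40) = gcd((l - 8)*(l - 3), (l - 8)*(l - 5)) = l - 8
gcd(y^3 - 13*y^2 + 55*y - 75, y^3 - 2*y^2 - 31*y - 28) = 1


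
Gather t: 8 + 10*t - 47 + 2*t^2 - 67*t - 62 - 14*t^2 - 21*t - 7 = -12*t^2 - 78*t - 108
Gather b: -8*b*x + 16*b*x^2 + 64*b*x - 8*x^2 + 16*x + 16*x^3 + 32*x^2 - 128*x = b*(16*x^2 + 56*x) + 16*x^3 + 24*x^2 - 112*x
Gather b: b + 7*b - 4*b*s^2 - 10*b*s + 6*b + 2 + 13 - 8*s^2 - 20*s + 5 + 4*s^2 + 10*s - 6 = b*(-4*s^2 - 10*s + 14) - 4*s^2 - 10*s + 14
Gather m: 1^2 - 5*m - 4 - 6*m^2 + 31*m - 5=-6*m^2 + 26*m - 8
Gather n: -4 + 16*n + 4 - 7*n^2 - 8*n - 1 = -7*n^2 + 8*n - 1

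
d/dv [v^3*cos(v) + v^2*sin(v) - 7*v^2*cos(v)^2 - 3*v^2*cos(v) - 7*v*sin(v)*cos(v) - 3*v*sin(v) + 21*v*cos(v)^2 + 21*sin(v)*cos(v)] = -v^3*sin(v) + 3*v^2*sin(v) + 7*v^2*sin(2*v) + 4*v^2*cos(v) + 2*v*sin(v) - 21*v*sin(2*v) - 9*v*cos(v) - 14*v*cos(2*v) - 7*v - 3*sin(v) - 7*sin(2*v)/2 + 63*cos(2*v)/2 + 21/2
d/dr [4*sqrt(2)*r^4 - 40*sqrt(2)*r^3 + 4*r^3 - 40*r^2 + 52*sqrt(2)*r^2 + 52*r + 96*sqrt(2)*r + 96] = 16*sqrt(2)*r^3 - 120*sqrt(2)*r^2 + 12*r^2 - 80*r + 104*sqrt(2)*r + 52 + 96*sqrt(2)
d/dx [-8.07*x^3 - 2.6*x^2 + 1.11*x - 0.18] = -24.21*x^2 - 5.2*x + 1.11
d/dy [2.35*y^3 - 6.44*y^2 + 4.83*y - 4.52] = 7.05*y^2 - 12.88*y + 4.83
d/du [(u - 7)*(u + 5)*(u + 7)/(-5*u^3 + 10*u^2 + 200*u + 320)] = (7*u^4 - 18*u^3 - 245*u^2 + 1620*u + 6664)/(5*(u^6 - 4*u^5 - 76*u^4 + 32*u^3 + 1856*u^2 + 5120*u + 4096))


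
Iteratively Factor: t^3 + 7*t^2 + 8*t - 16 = (t + 4)*(t^2 + 3*t - 4) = (t - 1)*(t + 4)*(t + 4)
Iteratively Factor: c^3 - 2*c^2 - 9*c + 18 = (c + 3)*(c^2 - 5*c + 6) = (c - 3)*(c + 3)*(c - 2)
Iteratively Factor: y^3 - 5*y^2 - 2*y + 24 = (y - 3)*(y^2 - 2*y - 8) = (y - 3)*(y + 2)*(y - 4)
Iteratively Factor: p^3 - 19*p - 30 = (p + 3)*(p^2 - 3*p - 10) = (p + 2)*(p + 3)*(p - 5)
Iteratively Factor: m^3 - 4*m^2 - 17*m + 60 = (m + 4)*(m^2 - 8*m + 15) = (m - 5)*(m + 4)*(m - 3)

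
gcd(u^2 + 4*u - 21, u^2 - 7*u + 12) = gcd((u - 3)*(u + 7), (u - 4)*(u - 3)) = u - 3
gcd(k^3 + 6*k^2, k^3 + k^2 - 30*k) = k^2 + 6*k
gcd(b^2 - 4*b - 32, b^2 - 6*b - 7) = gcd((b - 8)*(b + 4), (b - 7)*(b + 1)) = 1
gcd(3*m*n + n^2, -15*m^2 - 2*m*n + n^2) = 3*m + n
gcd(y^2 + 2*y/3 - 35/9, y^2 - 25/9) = y - 5/3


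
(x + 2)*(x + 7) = x^2 + 9*x + 14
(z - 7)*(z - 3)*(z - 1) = z^3 - 11*z^2 + 31*z - 21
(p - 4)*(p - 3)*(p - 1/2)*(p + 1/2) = p^4 - 7*p^3 + 47*p^2/4 + 7*p/4 - 3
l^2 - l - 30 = (l - 6)*(l + 5)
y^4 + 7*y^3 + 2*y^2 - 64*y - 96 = (y - 3)*(y + 2)*(y + 4)^2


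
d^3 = d^3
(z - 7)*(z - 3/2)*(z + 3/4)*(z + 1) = z^4 - 27*z^3/4 - 29*z^2/8 + 12*z + 63/8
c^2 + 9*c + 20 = (c + 4)*(c + 5)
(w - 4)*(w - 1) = w^2 - 5*w + 4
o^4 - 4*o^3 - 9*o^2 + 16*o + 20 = (o - 5)*(o - 2)*(o + 1)*(o + 2)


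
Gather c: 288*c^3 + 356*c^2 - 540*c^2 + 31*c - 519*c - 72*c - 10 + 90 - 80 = 288*c^3 - 184*c^2 - 560*c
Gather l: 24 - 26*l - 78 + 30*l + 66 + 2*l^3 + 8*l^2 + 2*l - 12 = 2*l^3 + 8*l^2 + 6*l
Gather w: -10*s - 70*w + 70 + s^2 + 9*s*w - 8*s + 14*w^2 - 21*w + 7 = s^2 - 18*s + 14*w^2 + w*(9*s - 91) + 77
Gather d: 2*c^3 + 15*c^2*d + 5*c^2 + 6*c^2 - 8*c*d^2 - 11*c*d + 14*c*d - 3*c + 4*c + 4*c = 2*c^3 + 11*c^2 - 8*c*d^2 + 5*c + d*(15*c^2 + 3*c)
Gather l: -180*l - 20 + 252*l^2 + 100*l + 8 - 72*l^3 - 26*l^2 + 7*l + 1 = -72*l^3 + 226*l^2 - 73*l - 11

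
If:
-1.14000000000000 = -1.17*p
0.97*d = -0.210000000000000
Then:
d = -0.22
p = 0.97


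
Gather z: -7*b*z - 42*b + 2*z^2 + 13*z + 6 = -42*b + 2*z^2 + z*(13 - 7*b) + 6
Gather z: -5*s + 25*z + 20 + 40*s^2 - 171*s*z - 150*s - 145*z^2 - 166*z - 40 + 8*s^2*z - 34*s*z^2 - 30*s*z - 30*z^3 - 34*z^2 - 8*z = 40*s^2 - 155*s - 30*z^3 + z^2*(-34*s - 179) + z*(8*s^2 - 201*s - 149) - 20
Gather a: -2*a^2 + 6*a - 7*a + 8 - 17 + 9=-2*a^2 - a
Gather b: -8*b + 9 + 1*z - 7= -8*b + z + 2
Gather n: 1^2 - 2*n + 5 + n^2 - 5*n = n^2 - 7*n + 6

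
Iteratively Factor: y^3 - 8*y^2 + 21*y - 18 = (y - 3)*(y^2 - 5*y + 6) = (y - 3)*(y - 2)*(y - 3)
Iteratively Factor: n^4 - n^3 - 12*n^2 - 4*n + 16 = (n - 4)*(n^3 + 3*n^2 - 4) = (n - 4)*(n + 2)*(n^2 + n - 2) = (n - 4)*(n + 2)^2*(n - 1)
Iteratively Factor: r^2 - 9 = (r - 3)*(r + 3)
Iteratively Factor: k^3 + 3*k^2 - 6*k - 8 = (k - 2)*(k^2 + 5*k + 4) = (k - 2)*(k + 4)*(k + 1)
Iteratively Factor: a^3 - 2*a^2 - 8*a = (a - 4)*(a^2 + 2*a) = a*(a - 4)*(a + 2)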